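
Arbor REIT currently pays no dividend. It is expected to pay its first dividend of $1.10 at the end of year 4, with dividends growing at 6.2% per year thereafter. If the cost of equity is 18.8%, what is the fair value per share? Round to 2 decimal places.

$5.21

Deferred-dividend DDM. At t=3 the remaining stream is a growing perpetuity with first payment D_4 = 1.10.
V_3 = D_4/(r−g) = 1.10/(0.188−0.062) = 8.7302
P₀ = V_3/(1+r)^3 = 8.7302/(1+0.188)^3 = 5.2068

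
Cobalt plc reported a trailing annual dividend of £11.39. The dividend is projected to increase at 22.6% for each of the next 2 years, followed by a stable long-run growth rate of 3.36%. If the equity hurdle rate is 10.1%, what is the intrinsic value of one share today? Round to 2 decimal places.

£243.39

Two-stage DDM. Project D₁…D_2 at 0.226, terminal growth 0.0336, discount at r = 0.101.
D_1 = 13.9641
D_2 = 17.1200
Terminal value at t=2: TV = D_3/(r−g) = 17.6953/(0.101−0.0336) = 262.5411
P₀ = 13.9641/(1+0.101)^1 + 17.1200/(1+0.101)^2 + 262.5411/(1+0.101)^2 = 243.3884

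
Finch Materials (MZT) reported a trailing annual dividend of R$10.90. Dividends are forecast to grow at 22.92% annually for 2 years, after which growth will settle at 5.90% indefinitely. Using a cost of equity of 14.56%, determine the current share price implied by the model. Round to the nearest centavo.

Two-stage DDM. Project D₁…D_2 at 0.2292, terminal growth 0.059, discount at r = 0.1456.
D_1 = 13.3983
D_2 = 16.4692
Terminal value at t=2: TV = D_3/(r−g) = 17.4408/(0.1456−0.059) = 201.3955
P₀ = 13.3983/(1+0.1456)^1 + 16.4692/(1+0.1456)^2 + 201.3955/(1+0.1456)^2 = 177.7002

R$177.70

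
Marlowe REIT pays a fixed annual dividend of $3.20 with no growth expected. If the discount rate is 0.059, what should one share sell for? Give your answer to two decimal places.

$54.24

Zero-growth DDM (perpetuity): P₀ = D/r = 3.20 / 0.059 = 54.2373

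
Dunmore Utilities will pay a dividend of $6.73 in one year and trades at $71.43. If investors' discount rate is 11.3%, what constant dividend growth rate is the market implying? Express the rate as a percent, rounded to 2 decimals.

1.88%

From P₀ = D₁/(r − g), the implied growth is g = r − D₁/P₀.
g = 0.113 − 6.73/71.43 = 0.113 − 0.09422 = 0.01878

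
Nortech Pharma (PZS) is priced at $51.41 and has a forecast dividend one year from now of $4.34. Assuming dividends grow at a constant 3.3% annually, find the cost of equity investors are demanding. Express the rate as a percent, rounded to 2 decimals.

Rearranging the constant-growth DDM: r = D₁/P₀ + g.
r = 4.3400 / 51.41 + 0.033 = 0.08442 + 0.033 = 0.11742

11.74%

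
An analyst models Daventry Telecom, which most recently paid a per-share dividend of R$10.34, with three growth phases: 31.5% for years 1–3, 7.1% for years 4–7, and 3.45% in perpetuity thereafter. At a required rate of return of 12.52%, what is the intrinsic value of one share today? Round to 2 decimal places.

Three-stage DDM. Project D₁…D_7; terminal Gordon value at t=7 with g = 0.0345; discount at r = 0.1252.
D_1 = 13.5971
D_2 = 17.8802
D_3 = 23.5124
D_4 = 25.1818
D_5 = 26.9697
D_6 = 28.8846
D_7 = 30.9354
TV_7 = 32.0027/(0.1252−0.0345) = 352.8409
P₀ = Σ Dₜ/(1+r)ᵗ + TV_7/(1+r)^7 = 255.6691

R$255.67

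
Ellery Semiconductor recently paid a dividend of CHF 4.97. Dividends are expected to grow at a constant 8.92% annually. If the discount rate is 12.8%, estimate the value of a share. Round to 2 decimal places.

Gordon growth model: P₀ = D₁/(r − g). D₁ = 4.97 × (1 + 0.0892) = 5.4133.
P₀ = 5.4133 / (0.128 − 0.0892) = 5.4133 / 0.0388 = 139.5187

CHF 139.52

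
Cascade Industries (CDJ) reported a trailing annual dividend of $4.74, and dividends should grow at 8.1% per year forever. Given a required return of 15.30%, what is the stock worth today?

Gordon growth model: P₀ = D₁/(r − g). D₁ = 4.74 × (1 + 0.081) = 5.1239.
P₀ = 5.1239 / (0.153 − 0.081) = 5.1239 / 0.072 = 71.1658

$71.17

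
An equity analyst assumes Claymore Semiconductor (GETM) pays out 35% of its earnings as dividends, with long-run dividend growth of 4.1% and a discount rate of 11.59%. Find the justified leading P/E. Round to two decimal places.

Justified leading P/E = b/(r−g) = 0.35/(0.1159−0.041) = 4.6729

4.67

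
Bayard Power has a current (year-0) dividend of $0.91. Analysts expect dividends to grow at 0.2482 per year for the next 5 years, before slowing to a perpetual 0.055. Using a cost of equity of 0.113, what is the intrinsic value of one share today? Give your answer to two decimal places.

Two-stage DDM. Project D₁…D_5 at 0.2482, terminal growth 0.055, discount at r = 0.113.
D_1 = 1.1359
D_2 = 1.4178
D_3 = 1.7697
D_4 = 2.2089
D_5 = 2.7572
Terminal value at t=5: TV = D_6/(r−g) = 2.9088/(0.113−0.055) = 50.1518
P₀ = 1.1359/(1+0.113)^1 + 1.4178/(1+0.113)^2 + 1.7697/(1+0.113)^3 + 2.2089/(1+0.113)^4 + 2.7572/(1+0.113)^5 + 50.1518/(1+0.113)^5 = 35.8661

$35.87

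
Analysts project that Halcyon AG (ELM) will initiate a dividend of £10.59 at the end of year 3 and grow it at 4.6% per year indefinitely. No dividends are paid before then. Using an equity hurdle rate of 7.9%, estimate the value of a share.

£275.64

Deferred-dividend DDM. At t=2 the remaining stream is a growing perpetuity with first payment D_3 = 10.59.
V_2 = D_3/(r−g) = 10.59/(0.079−0.046) = 320.9091
P₀ = V_2/(1+r)^2 = 320.9091/(1+0.079)^2 = 275.6380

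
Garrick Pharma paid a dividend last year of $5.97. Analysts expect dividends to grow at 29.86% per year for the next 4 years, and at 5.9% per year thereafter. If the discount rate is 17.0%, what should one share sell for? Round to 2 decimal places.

$117.64

Two-stage DDM. Project D₁…D_4 at 0.2986, terminal growth 0.059, discount at r = 0.17.
D_1 = 7.7526
D_2 = 10.0676
D_3 = 13.0738
D_4 = 16.9776
Terminal value at t=4: TV = D_5/(r−g) = 17.9793/(0.17−0.059) = 161.9753
P₀ = 7.7526/(1+0.17)^1 + 10.0676/(1+0.17)^2 + 13.0738/(1+0.17)^3 + 16.9776/(1+0.17)^4 + 161.9753/(1+0.17)^4 = 117.6418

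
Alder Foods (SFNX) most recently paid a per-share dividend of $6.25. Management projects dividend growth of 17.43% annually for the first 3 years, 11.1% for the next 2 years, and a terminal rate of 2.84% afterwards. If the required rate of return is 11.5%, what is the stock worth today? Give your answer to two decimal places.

Three-stage DDM. Project D₁…D_5; terminal Gordon value at t=5 with g = 0.0284; discount at r = 0.115.
D_1 = 7.3394
D_2 = 8.6186
D_3 = 10.1209
D_4 = 11.2443
D_5 = 12.4924
TV_5 = 12.8472/(0.115−0.0284) = 148.3507
P₀ = Σ Dₜ/(1+r)ᵗ + TV_5/(1+r)^5 = 121.4225

$121.42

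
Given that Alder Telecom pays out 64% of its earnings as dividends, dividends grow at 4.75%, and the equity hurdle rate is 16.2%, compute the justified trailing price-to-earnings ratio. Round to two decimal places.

5.86

Justified trailing P/E = b(1+g)/(r−g) = 0.64×(1+0.0475)/(0.162−0.0475) = 5.8550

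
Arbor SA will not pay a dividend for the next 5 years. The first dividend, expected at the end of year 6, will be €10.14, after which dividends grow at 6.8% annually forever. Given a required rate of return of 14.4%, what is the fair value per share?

Deferred-dividend DDM. At t=5 the remaining stream is a growing perpetuity with first payment D_6 = 10.14.
V_5 = D_6/(r−g) = 10.14/(0.144−0.068) = 133.4211
P₀ = V_5/(1+r)^5 = 133.4211/(1+0.144)^5 = 68.0917

€68.09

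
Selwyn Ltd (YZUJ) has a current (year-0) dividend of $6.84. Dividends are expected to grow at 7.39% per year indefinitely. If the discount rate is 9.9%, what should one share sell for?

Gordon growth model: P₀ = D₁/(r − g). D₁ = 6.84 × (1 + 0.0739) = 7.3455.
P₀ = 7.3455 / (0.099 − 0.0739) = 7.3455 / 0.0251 = 292.6484

$292.65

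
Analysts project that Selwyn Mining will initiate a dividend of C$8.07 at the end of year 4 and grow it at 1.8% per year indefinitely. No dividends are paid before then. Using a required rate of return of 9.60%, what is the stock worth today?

C$78.59

Deferred-dividend DDM. At t=3 the remaining stream is a growing perpetuity with first payment D_4 = 8.07.
V_3 = D_4/(r−g) = 8.07/(0.096−0.018) = 103.4615
P₀ = V_3/(1+r)^3 = 103.4615/(1+0.096)^3 = 78.5864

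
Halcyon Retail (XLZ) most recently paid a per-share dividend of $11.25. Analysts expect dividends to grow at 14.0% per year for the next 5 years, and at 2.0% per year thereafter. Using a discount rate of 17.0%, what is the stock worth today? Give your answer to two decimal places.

Two-stage DDM. Project D₁…D_5 at 0.14, terminal growth 0.02, discount at r = 0.17.
D_1 = 12.8250
D_2 = 14.6205
D_3 = 16.6674
D_4 = 19.0008
D_5 = 21.6609
Terminal value at t=5: TV = D_6/(r−g) = 22.0941/(0.17−0.02) = 147.2942
P₀ = 12.8250/(1+0.17)^1 + 14.6205/(1+0.17)^2 + 16.6674/(1+0.17)^3 + 19.0008/(1+0.17)^4 + 21.6609/(1+0.17)^5 + 147.2942/(1+0.17)^5 = 119.2507

$119.25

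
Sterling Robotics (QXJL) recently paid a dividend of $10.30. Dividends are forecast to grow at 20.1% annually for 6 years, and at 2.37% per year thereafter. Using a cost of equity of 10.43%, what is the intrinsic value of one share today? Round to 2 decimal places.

$300.24

Two-stage DDM. Project D₁…D_6 at 0.201, terminal growth 0.0237, discount at r = 0.1043.
D_1 = 12.3703
D_2 = 14.8567
D_3 = 17.8429
D_4 = 21.4294
D_5 = 25.7367
D_6 = 30.9097
Terminal value at t=6: TV = D_7/(r−g) = 31.6423/(0.1043−0.0237) = 392.5843
P₀ = 12.3703/(1+0.1043)^1 + 14.8567/(1+0.1043)^2 + 17.8429/(1+0.1043)^3 + 21.4294/(1+0.1043)^4 + 25.7367/(1+0.1043)^5 + 30.9097/(1+0.1043)^6 + 392.5843/(1+0.1043)^6 = 300.2365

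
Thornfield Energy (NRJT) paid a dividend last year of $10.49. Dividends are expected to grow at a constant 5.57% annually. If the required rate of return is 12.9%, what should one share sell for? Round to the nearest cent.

Gordon growth model: P₀ = D₁/(r − g). D₁ = 10.49 × (1 + 0.0557) = 11.0743.
P₀ = 11.0743 / (0.129 − 0.0557) = 11.0743 / 0.0733 = 151.0818

$151.08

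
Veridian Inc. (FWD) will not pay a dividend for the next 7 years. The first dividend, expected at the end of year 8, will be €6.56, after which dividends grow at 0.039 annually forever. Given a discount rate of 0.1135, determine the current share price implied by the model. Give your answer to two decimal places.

Deferred-dividend DDM. At t=7 the remaining stream is a growing perpetuity with first payment D_8 = 6.56.
V_7 = D_8/(r−g) = 6.56/(0.1135−0.039) = 88.0537
P₀ = V_7/(1+r)^7 = 88.0537/(1+0.1135)^7 = 41.4874

€41.49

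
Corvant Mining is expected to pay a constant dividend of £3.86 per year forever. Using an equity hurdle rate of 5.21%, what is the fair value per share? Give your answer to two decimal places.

£74.09

Zero-growth DDM (perpetuity): P₀ = D/r = 3.86 / 0.0521 = 74.0883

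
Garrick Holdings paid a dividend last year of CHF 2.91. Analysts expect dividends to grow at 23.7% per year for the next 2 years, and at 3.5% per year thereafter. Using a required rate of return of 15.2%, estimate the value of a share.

Two-stage DDM. Project D₁…D_2 at 0.237, terminal growth 0.035, discount at r = 0.152.
D_1 = 3.5997
D_2 = 4.4528
Terminal value at t=2: TV = D_3/(r−g) = 4.6086/(0.152−0.035) = 39.3901
P₀ = 3.5997/(1+0.152)^1 + 4.4528/(1+0.152)^2 + 39.3901/(1+0.152)^2 = 36.1612

CHF 36.16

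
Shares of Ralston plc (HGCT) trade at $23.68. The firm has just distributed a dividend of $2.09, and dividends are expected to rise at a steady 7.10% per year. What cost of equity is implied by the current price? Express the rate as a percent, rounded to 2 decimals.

Rearranging the constant-growth DDM: r = D₁/P₀ + g.
D₁ = 2.09 × (1 + 0.071) = 2.2384.
r = 2.2384 / 23.68 + 0.071 = 0.09453 + 0.071 = 0.16553

16.55%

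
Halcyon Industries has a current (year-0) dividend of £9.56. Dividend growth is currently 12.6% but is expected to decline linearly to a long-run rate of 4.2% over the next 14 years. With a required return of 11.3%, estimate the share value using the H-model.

H-model: P₀ = D₀[(1+g_L) + H(g_S−g_L)]/(r−g_L), with H = 14/2 = 7.
P₀ = 9.56 × [(1+0.042) + 7×(0.126−0.042)] / (0.113−0.042)
   = 9.56 × 1.6300 / 0.071 = 219.4761

£219.48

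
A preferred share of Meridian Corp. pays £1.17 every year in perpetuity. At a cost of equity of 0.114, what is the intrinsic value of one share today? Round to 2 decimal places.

Zero-growth DDM (perpetuity): P₀ = D/r = 1.17 / 0.114 = 10.2632

£10.26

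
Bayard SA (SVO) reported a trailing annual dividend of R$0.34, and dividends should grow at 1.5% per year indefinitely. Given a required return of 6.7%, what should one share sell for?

Gordon growth model: P₀ = D₁/(r − g). D₁ = 0.34 × (1 + 0.015) = 0.3451.
P₀ = 0.3451 / (0.067 − 0.015) = 0.3451 / 0.052 = 6.6365

R$6.64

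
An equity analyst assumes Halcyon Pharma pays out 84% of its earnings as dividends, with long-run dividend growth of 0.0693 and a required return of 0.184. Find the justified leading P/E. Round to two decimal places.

Justified leading P/E = b/(r−g) = 0.84/(0.184−0.0693) = 7.3235

7.32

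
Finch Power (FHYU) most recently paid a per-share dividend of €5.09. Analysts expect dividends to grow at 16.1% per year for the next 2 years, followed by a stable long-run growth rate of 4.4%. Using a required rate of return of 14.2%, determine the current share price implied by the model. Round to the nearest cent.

€66.48

Two-stage DDM. Project D₁…D_2 at 0.161, terminal growth 0.044, discount at r = 0.142.
D_1 = 5.9095
D_2 = 6.8609
Terminal value at t=2: TV = D_3/(r−g) = 7.1628/(0.142−0.044) = 73.0898
P₀ = 5.9095/(1+0.142)^1 + 6.8609/(1+0.142)^2 + 73.0898/(1+0.142)^2 = 66.4789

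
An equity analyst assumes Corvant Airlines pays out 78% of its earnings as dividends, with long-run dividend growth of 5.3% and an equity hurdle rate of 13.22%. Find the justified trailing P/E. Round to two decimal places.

Justified trailing P/E = b(1+g)/(r−g) = 0.78×(1+0.053)/(0.1322−0.053) = 10.3705

10.37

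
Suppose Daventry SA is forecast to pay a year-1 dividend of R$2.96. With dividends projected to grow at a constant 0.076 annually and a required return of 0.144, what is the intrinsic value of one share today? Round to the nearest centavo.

Gordon growth model: P₀ = D₁/(r − g), with D₁ = 2.96 given directly.
P₀ = 2.9600 / (0.144 − 0.076) = 2.9600 / 0.068 = 43.5294

R$43.53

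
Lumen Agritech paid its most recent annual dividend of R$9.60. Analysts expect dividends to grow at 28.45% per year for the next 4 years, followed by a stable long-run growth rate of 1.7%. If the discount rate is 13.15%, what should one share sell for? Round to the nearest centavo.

R$194.87

Two-stage DDM. Project D₁…D_4 at 0.2845, terminal growth 0.017, discount at r = 0.1315.
D_1 = 12.3312
D_2 = 15.8394
D_3 = 20.3457
D_4 = 26.1341
Terminal value at t=4: TV = D_5/(r−g) = 26.5784/(0.1315−0.017) = 232.1257
P₀ = 12.3312/(1+0.1315)^1 + 15.8394/(1+0.1315)^2 + 20.3457/(1+0.1315)^3 + 26.1341/(1+0.1315)^4 + 232.1257/(1+0.1315)^4 = 194.8717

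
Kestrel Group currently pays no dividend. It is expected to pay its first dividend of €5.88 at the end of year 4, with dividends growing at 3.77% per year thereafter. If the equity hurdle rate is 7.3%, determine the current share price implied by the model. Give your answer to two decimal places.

Deferred-dividend DDM. At t=3 the remaining stream is a growing perpetuity with first payment D_4 = 5.88.
V_3 = D_4/(r−g) = 5.88/(0.073−0.0377) = 166.5722
P₀ = V_3/(1+r)^3 = 166.5722/(1+0.073)^3 = 134.8353

€134.84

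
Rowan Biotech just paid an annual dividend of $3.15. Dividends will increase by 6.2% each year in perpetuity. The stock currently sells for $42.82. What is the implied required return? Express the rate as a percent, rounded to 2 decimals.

14.01%

Rearranging the constant-growth DDM: r = D₁/P₀ + g.
D₁ = 3.15 × (1 + 0.062) = 3.3453.
r = 3.3453 / 42.82 + 0.062 = 0.07812 + 0.062 = 0.14012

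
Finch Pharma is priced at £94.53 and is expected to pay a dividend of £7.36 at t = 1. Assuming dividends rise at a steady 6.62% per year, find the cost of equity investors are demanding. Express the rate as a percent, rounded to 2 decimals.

Rearranging the constant-growth DDM: r = D₁/P₀ + g.
r = 7.3600 / 94.53 + 0.0662 = 0.07786 + 0.0662 = 0.14406

14.41%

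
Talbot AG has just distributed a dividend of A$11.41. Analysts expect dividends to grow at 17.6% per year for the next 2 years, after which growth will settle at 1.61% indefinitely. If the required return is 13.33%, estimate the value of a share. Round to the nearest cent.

A$130.64

Two-stage DDM. Project D₁…D_2 at 0.176, terminal growth 0.0161, discount at r = 0.1333.
D_1 = 13.4182
D_2 = 15.7798
Terminal value at t=2: TV = D_3/(r−g) = 16.0338/(0.1333−0.0161) = 136.8073
P₀ = 13.4182/(1+0.1333)^1 + 15.7798/(1+0.1333)^2 + 136.8073/(1+0.1333)^2 = 130.6430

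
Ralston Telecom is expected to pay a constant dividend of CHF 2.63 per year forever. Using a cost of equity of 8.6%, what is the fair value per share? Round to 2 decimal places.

CHF 30.58

Zero-growth DDM (perpetuity): P₀ = D/r = 2.63 / 0.086 = 30.5814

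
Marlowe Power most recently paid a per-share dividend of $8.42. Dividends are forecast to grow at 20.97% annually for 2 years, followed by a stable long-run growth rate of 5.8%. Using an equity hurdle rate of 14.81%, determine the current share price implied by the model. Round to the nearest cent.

$127.99

Two-stage DDM. Project D₁…D_2 at 0.2097, terminal growth 0.058, discount at r = 0.1481.
D_1 = 10.1857
D_2 = 12.3216
Terminal value at t=2: TV = D_3/(r−g) = 13.0363/(0.1481−0.058) = 144.6866
P₀ = 10.1857/(1+0.1481)^1 + 12.3216/(1+0.1481)^2 + 144.6866/(1+0.1481)^2 = 127.9858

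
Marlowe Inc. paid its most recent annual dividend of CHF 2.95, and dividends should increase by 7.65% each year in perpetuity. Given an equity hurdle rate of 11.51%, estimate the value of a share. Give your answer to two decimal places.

CHF 82.27

Gordon growth model: P₀ = D₁/(r − g). D₁ = 2.95 × (1 + 0.0765) = 3.1757.
P₀ = 3.1757 / (0.1151 − 0.0765) = 3.1757 / 0.0386 = 82.2714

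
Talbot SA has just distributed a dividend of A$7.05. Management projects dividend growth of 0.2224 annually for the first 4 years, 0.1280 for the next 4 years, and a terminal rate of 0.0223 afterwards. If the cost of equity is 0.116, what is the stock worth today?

A$192.85

Three-stage DDM. Project D₁…D_8; terminal Gordon value at t=8 with g = 0.0223; discount at r = 0.116.
D_1 = 8.6179
D_2 = 10.5345
D_3 = 12.8774
D_4 = 15.7414
D_5 = 17.7563
D_6 = 20.0291
D_7 = 22.5928
D_8 = 25.4847
TV_8 = 26.0530/(0.116−0.0223) = 278.0466
P₀ = Σ Dₜ/(1+r)ᵗ + TV_8/(1+r)^8 = 192.8480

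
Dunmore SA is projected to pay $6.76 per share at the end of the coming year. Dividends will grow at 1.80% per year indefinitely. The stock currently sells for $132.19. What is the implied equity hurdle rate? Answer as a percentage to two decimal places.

6.91%

Rearranging the constant-growth DDM: r = D₁/P₀ + g.
r = 6.7600 / 132.19 + 0.018 = 0.05114 + 0.018 = 0.06914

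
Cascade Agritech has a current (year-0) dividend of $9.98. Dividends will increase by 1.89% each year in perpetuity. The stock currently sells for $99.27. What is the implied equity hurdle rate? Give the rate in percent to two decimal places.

12.13%

Rearranging the constant-growth DDM: r = D₁/P₀ + g.
D₁ = 9.98 × (1 + 0.0189) = 10.1686.
r = 10.1686 / 99.27 + 0.0189 = 0.10243 + 0.0189 = 0.12133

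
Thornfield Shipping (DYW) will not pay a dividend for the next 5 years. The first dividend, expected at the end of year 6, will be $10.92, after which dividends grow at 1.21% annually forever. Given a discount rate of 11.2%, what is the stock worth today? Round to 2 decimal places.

$64.29

Deferred-dividend DDM. At t=5 the remaining stream is a growing perpetuity with first payment D_6 = 10.92.
V_5 = D_6/(r−g) = 10.92/(0.112−0.0121) = 109.3093
P₀ = V_5/(1+r)^5 = 109.3093/(1+0.112)^5 = 64.2885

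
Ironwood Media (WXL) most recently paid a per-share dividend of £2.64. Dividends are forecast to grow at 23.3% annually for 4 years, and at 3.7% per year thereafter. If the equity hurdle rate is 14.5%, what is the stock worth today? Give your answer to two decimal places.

Two-stage DDM. Project D₁…D_4 at 0.233, terminal growth 0.037, discount at r = 0.145.
D_1 = 3.2551
D_2 = 4.0136
D_3 = 4.9487
D_4 = 6.1018
Terminal value at t=4: TV = D_5/(r−g) = 6.3275/(0.145−0.037) = 58.5883
P₀ = 3.2551/(1+0.145)^1 + 4.0136/(1+0.145)^2 + 4.9487/(1+0.145)^3 + 6.1018/(1+0.145)^4 + 58.5883/(1+0.145)^4 = 46.8381

£46.84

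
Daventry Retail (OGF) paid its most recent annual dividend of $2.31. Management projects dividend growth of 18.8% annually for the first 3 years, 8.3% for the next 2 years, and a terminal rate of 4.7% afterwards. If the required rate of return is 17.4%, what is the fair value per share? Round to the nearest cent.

$28.13

Three-stage DDM. Project D₁…D_5; terminal Gordon value at t=5 with g = 0.047; discount at r = 0.174.
D_1 = 2.7443
D_2 = 3.2602
D_3 = 3.8731
D_4 = 4.1946
D_5 = 4.5427
TV_5 = 4.7563/(0.174−0.047) = 37.4508
P₀ = Σ Dₜ/(1+r)ᵗ + TV_5/(1+r)^5 = 28.1343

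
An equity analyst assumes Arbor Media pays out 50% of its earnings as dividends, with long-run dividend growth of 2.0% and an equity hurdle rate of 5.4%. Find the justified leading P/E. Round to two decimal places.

14.71

Justified leading P/E = b/(r−g) = 0.50/(0.054−0.02) = 14.7059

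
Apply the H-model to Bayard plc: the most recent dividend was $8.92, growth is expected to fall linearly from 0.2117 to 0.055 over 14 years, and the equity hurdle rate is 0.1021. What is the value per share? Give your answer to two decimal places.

$407.54

H-model: P₀ = D₀[(1+g_L) + H(g_S−g_L)]/(r−g_L), with H = 14/2 = 7.
P₀ = 8.92 × [(1+0.055) + 7×(0.2117−0.055)] / (0.1021−0.055)
   = 8.92 × 2.1519 / 0.0471 = 407.5361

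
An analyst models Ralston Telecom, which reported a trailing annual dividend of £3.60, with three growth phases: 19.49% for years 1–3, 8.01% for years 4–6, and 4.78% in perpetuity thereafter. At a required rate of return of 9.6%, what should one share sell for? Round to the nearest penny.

Three-stage DDM. Project D₁…D_6; terminal Gordon value at t=6 with g = 0.0478; discount at r = 0.096.
D_1 = 4.3016
D_2 = 5.1400
D_3 = 6.1418
D_4 = 6.6338
D_5 = 7.1651
D_6 = 7.7391
TV_6 = 8.1090/(0.096−0.0478) = 168.2366
P₀ = Σ Dₜ/(1+r)ᵗ + TV_6/(1+r)^6 = 123.5261

£123.53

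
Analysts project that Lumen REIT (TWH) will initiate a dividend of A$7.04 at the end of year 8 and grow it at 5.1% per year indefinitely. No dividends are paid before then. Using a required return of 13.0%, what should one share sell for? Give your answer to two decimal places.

A$37.88

Deferred-dividend DDM. At t=7 the remaining stream is a growing perpetuity with first payment D_8 = 7.04.
V_7 = D_8/(r−g) = 7.04/(0.13−0.051) = 89.1139
P₀ = V_7/(1+r)^7 = 89.1139/(1+0.13)^7 = 37.8788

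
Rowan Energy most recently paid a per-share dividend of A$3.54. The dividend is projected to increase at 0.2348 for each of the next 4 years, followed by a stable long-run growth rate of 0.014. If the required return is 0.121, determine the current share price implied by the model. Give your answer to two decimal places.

A$67.53

Two-stage DDM. Project D₁…D_4 at 0.2348, terminal growth 0.014, discount at r = 0.121.
D_1 = 4.3712
D_2 = 5.3975
D_3 = 6.6649
D_4 = 8.2298
Terminal value at t=4: TV = D_5/(r−g) = 8.3450/(0.121−0.014) = 77.9909
P₀ = 4.3712/(1+0.121)^1 + 5.3975/(1+0.121)^2 + 6.6649/(1+0.121)^3 + 8.2298/(1+0.121)^4 + 77.9909/(1+0.121)^4 = 67.5254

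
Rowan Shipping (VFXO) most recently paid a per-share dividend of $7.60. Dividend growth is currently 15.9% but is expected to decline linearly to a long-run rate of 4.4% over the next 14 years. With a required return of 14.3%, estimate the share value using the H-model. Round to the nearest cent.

$141.94

H-model: P₀ = D₀[(1+g_L) + H(g_S−g_L)]/(r−g_L), with H = 14/2 = 7.
P₀ = 7.60 × [(1+0.044) + 7×(0.159−0.044)] / (0.143−0.044)
   = 7.60 × 1.8490 / 0.099 = 141.9434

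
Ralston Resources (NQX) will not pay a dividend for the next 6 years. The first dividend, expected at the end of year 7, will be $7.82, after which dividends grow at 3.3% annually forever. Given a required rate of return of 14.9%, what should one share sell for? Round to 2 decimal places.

Deferred-dividend DDM. At t=6 the remaining stream is a growing perpetuity with first payment D_7 = 7.82.
V_6 = D_7/(r−g) = 7.82/(0.149−0.033) = 67.4138
P₀ = V_6/(1+r)^6 = 67.4138/(1+0.149)^6 = 29.2974

$29.30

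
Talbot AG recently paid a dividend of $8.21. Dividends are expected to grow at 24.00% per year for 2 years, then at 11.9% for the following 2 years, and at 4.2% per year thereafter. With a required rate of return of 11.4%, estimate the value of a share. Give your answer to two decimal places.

Three-stage DDM. Project D₁…D_4; terminal Gordon value at t=4 with g = 0.042; discount at r = 0.114.
D_1 = 10.1804
D_2 = 12.6237
D_3 = 14.1259
D_4 = 15.8069
TV_4 = 16.4708/(0.114−0.042) = 228.7610
P₀ = Σ Dₜ/(1+r)ᵗ + TV_4/(1+r)^4 = 188.3317

$188.33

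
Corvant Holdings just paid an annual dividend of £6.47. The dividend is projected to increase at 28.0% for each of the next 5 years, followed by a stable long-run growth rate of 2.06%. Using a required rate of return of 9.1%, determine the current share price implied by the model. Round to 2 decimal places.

£262.09

Two-stage DDM. Project D₁…D_5 at 0.28, terminal growth 0.0206, discount at r = 0.091.
D_1 = 8.2816
D_2 = 10.6004
D_3 = 13.5686
D_4 = 17.3678
D_5 = 22.2308
Terminal value at t=5: TV = D_6/(r−g) = 22.6887/(0.091−0.0206) = 322.2827
P₀ = 8.2816/(1+0.091)^1 + 10.6004/(1+0.091)^2 + 13.5686/(1+0.091)^3 + 17.3678/(1+0.091)^4 + 22.2308/(1+0.091)^5 + 322.2827/(1+0.091)^5 = 262.0899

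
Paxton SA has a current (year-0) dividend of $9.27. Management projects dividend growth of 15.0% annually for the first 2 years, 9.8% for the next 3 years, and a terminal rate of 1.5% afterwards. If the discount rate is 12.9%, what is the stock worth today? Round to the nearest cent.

Three-stage DDM. Project D₁…D_5; terminal Gordon value at t=5 with g = 0.015; discount at r = 0.129.
D_1 = 10.6605
D_2 = 12.2596
D_3 = 13.4610
D_4 = 14.7802
D_5 = 16.2287
TV_5 = 16.4721/(0.129−0.015) = 144.4919
P₀ = Σ Dₜ/(1+r)ᵗ + TV_5/(1+r)^5 = 125.1313

$125.13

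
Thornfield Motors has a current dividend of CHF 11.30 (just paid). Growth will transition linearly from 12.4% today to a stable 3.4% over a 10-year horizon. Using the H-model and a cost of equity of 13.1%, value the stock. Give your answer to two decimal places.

CHF 172.88

H-model: P₀ = D₀[(1+g_L) + H(g_S−g_L)]/(r−g_L), with H = 10/2 = 5.
P₀ = 11.30 × [(1+0.034) + 5×(0.124−0.034)] / (0.131−0.034)
   = 11.30 × 1.4840 / 0.097 = 172.8784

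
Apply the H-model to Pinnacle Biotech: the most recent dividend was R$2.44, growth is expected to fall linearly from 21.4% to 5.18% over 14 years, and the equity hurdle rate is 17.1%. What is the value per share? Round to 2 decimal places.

R$44.77

H-model: P₀ = D₀[(1+g_L) + H(g_S−g_L)]/(r−g_L), with H = 14/2 = 7.
P₀ = 2.44 × [(1+0.0518) + 7×(0.214−0.0518)] / (0.171−0.0518)
   = 2.44 × 2.1872 / 0.1192 = 44.7715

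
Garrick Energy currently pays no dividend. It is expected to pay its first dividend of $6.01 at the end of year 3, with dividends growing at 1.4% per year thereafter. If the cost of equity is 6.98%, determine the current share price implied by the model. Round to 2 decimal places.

$94.11

Deferred-dividend DDM. At t=2 the remaining stream is a growing perpetuity with first payment D_3 = 6.01.
V_2 = D_3/(r−g) = 6.01/(0.0698−0.014) = 107.7061
P₀ = V_2/(1+r)^2 = 107.7061/(1+0.0698)^2 = 94.1099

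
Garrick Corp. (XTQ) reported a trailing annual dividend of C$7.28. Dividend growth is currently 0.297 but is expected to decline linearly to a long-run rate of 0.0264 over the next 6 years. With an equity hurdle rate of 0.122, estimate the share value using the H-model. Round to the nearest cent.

C$139.98

H-model: P₀ = D₀[(1+g_L) + H(g_S−g_L)]/(r−g_L), with H = 6/2 = 3.
P₀ = 7.28 × [(1+0.0264) + 3×(0.297−0.0264)] / (0.122−0.0264)
   = 7.28 × 1.8382 / 0.0956 = 139.9801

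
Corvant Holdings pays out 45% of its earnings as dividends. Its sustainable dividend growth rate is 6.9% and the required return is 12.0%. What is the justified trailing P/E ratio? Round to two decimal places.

9.43

Justified trailing P/E = b(1+g)/(r−g) = 0.45×(1+0.069)/(0.12−0.069) = 9.4324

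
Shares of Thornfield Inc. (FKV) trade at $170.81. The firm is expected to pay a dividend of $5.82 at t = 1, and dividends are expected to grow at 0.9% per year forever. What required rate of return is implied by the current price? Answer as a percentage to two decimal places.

Rearranging the constant-growth DDM: r = D₁/P₀ + g.
r = 5.8200 / 170.81 + 0.009 = 0.03407 + 0.009 = 0.04307

4.31%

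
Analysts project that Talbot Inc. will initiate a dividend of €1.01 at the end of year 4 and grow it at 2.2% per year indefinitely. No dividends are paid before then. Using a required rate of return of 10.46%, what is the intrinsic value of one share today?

Deferred-dividend DDM. At t=3 the remaining stream is a growing perpetuity with first payment D_4 = 1.01.
V_3 = D_4/(r−g) = 1.01/(0.1046−0.022) = 12.2276
P₀ = V_3/(1+r)^3 = 12.2276/(1+0.1046)^3 = 9.0725

€9.07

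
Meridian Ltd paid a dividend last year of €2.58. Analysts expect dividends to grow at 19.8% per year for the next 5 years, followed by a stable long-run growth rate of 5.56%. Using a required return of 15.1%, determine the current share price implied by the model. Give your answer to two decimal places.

Two-stage DDM. Project D₁…D_5 at 0.198, terminal growth 0.0556, discount at r = 0.151.
D_1 = 3.0908
D_2 = 3.7028
D_3 = 4.4360
D_4 = 5.3143
D_5 = 6.3665
Terminal value at t=5: TV = D_6/(r−g) = 6.7205/(0.151−0.0556) = 70.4458
P₀ = 3.0908/(1+0.151)^1 + 3.7028/(1+0.151)^2 + 4.4360/(1+0.151)^3 + 5.3143/(1+0.151)^4 + 6.3665/(1+0.151)^5 + 70.4458/(1+0.151)^5 = 49.4411

€49.44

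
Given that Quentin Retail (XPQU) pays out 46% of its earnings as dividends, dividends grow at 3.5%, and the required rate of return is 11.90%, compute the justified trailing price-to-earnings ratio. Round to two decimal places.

Justified trailing P/E = b(1+g)/(r−g) = 0.46×(1+0.035)/(0.119−0.035) = 5.6679

5.67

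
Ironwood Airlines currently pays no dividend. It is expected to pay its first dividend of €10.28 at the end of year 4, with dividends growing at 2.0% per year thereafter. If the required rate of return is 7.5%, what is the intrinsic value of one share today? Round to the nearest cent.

€150.45

Deferred-dividend DDM. At t=3 the remaining stream is a growing perpetuity with first payment D_4 = 10.28.
V_3 = D_4/(r−g) = 10.28/(0.075−0.02) = 186.9091
P₀ = V_3/(1+r)^3 = 186.9091/(1+0.075)^3 = 150.4544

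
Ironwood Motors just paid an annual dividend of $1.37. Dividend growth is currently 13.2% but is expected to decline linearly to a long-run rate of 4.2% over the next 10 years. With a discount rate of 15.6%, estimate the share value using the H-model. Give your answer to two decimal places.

$17.93

H-model: P₀ = D₀[(1+g_L) + H(g_S−g_L)]/(r−g_L), with H = 10/2 = 5.
P₀ = 1.37 × [(1+0.042) + 5×(0.132−0.042)] / (0.156−0.042)
   = 1.37 × 1.4920 / 0.114 = 17.9302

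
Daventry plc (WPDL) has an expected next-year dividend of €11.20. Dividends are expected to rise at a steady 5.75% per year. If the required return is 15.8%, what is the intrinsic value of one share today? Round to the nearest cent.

Gordon growth model: P₀ = D₁/(r − g), with D₁ = 11.20 given directly.
P₀ = 11.2000 / (0.158 − 0.0575) = 11.2000 / 0.1005 = 111.4428

€111.44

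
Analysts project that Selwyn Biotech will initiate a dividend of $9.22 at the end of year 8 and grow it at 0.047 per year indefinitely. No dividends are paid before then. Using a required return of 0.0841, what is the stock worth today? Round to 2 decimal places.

$141.21

Deferred-dividend DDM. At t=7 the remaining stream is a growing perpetuity with first payment D_8 = 9.22.
V_7 = D_8/(r−g) = 9.22/(0.0841−0.047) = 248.5175
P₀ = V_7/(1+r)^7 = 248.5175/(1+0.0841)^7 = 141.2120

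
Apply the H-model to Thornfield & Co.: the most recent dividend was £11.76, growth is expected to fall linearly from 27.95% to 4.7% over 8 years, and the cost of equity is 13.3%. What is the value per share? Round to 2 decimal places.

H-model: P₀ = D₀[(1+g_L) + H(g_S−g_L)]/(r−g_L), with H = 8/2 = 4.
P₀ = 11.76 × [(1+0.047) + 4×(0.2795−0.047)] / (0.133−0.047)
   = 11.76 × 1.9770 / 0.086 = 270.3433

£270.34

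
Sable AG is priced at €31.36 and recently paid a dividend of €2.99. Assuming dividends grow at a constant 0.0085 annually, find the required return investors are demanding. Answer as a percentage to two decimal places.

10.47%

Rearranging the constant-growth DDM: r = D₁/P₀ + g.
D₁ = 2.99 × (1 + 0.0085) = 3.0154.
r = 3.0154 / 31.36 + 0.0085 = 0.09615 + 0.0085 = 0.10465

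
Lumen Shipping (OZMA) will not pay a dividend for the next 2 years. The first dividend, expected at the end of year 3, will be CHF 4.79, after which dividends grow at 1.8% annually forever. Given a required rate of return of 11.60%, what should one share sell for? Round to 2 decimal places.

CHF 39.24

Deferred-dividend DDM. At t=2 the remaining stream is a growing perpetuity with first payment D_3 = 4.79.
V_2 = D_3/(r−g) = 4.79/(0.116−0.018) = 48.8776
P₀ = V_2/(1+r)^2 = 48.8776/(1+0.116)^2 = 39.2447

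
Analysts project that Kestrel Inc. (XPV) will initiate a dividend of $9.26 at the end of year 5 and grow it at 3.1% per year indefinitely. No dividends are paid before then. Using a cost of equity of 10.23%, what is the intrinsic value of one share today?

$87.97

Deferred-dividend DDM. At t=4 the remaining stream is a growing perpetuity with first payment D_5 = 9.26.
V_4 = D_5/(r−g) = 9.26/(0.1023−0.031) = 129.8738
P₀ = V_4/(1+r)^4 = 129.8738/(1+0.1023)^4 = 87.9675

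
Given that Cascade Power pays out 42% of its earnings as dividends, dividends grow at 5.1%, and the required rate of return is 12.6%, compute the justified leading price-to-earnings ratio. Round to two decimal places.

5.60

Justified leading P/E = b/(r−g) = 0.42/(0.126−0.051) = 5.6000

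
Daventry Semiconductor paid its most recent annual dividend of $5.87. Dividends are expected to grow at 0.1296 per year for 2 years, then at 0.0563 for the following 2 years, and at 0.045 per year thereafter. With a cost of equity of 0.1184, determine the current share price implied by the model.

$98.96

Three-stage DDM. Project D₁…D_4; terminal Gordon value at t=4 with g = 0.045; discount at r = 0.1184.
D_1 = 6.6308
D_2 = 7.4901
D_3 = 7.9118
D_4 = 8.3572
TV_4 = 8.7333/(0.1184−0.045) = 118.9823
P₀ = Σ Dₜ/(1+r)ᵗ + TV_4/(1+r)^4 = 98.9632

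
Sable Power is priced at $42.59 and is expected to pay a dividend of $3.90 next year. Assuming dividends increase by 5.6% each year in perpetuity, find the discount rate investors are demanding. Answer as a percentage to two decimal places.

Rearranging the constant-growth DDM: r = D₁/P₀ + g.
r = 3.9000 / 42.59 + 0.056 = 0.09157 + 0.056 = 0.14757

14.76%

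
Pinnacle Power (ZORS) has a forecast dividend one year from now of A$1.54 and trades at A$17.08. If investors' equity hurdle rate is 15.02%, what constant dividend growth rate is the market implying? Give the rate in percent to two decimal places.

6.00%

From P₀ = D₁/(r − g), the implied growth is g = r − D₁/P₀.
g = 0.1502 − 1.54/17.08 = 0.1502 − 0.09016 = 0.06004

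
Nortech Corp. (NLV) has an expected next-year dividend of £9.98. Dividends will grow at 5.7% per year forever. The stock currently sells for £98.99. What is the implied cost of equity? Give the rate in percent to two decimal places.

15.78%

Rearranging the constant-growth DDM: r = D₁/P₀ + g.
r = 9.9800 / 98.99 + 0.057 = 0.10082 + 0.057 = 0.15782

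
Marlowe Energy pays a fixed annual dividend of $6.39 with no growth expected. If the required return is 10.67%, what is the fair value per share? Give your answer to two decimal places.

Zero-growth DDM (perpetuity): P₀ = D/r = 6.39 / 0.1067 = 59.8875

$59.89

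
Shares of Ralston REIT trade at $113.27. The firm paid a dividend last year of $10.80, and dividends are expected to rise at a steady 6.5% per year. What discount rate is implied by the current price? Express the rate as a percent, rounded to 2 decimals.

16.65%

Rearranging the constant-growth DDM: r = D₁/P₀ + g.
D₁ = 10.80 × (1 + 0.065) = 11.5020.
r = 11.5020 / 113.27 + 0.065 = 0.10154 + 0.065 = 0.16654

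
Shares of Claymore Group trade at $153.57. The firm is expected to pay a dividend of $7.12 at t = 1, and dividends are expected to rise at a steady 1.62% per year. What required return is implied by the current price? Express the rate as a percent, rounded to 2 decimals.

6.26%

Rearranging the constant-growth DDM: r = D₁/P₀ + g.
r = 7.1200 / 153.57 + 0.0162 = 0.04636 + 0.0162 = 0.06256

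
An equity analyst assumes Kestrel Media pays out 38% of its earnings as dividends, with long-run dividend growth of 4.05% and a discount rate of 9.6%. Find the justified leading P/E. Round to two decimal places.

Justified leading P/E = b/(r−g) = 0.38/(0.096−0.0405) = 6.8468

6.85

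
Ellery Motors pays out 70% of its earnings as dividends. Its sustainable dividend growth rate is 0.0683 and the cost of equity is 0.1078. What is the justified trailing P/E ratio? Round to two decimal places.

18.93

Justified trailing P/E = b(1+g)/(r−g) = 0.70×(1+0.0683)/(0.1078−0.0683) = 18.9319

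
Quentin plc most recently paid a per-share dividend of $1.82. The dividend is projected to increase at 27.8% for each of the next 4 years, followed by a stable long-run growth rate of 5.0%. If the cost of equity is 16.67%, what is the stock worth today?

$32.77

Two-stage DDM. Project D₁…D_4 at 0.278, terminal growth 0.05, discount at r = 0.1667.
D_1 = 2.3260
D_2 = 2.9726
D_3 = 3.7990
D_4 = 4.8551
Terminal value at t=4: TV = D_5/(r−g) = 5.0978/(0.1667−0.05) = 43.6831
P₀ = 2.3260/(1+0.1667)^1 + 2.9726/(1+0.1667)^2 + 3.7990/(1+0.1667)^3 + 4.8551/(1+0.1667)^4 + 43.6831/(1+0.1667)^4 = 32.7663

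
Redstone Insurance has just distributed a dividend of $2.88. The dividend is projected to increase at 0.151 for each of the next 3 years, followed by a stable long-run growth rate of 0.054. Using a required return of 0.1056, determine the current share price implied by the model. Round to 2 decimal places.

$75.75

Two-stage DDM. Project D₁…D_3 at 0.151, terminal growth 0.054, discount at r = 0.1056.
D_1 = 3.3149
D_2 = 3.8154
D_3 = 4.3916
Terminal value at t=3: TV = D_4/(r−g) = 4.6287/(0.1056−0.054) = 89.7035
P₀ = 3.3149/(1+0.1056)^1 + 3.8154/(1+0.1056)^2 + 4.3916/(1+0.1056)^3 + 89.7035/(1+0.1056)^3 = 75.7458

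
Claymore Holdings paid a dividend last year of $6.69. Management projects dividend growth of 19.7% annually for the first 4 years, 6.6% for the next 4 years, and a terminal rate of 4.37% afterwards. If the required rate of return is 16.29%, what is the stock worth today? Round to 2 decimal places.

$99.49

Three-stage DDM. Project D₁…D_8; terminal Gordon value at t=8 with g = 0.0437; discount at r = 0.1629.
D_1 = 8.0079
D_2 = 9.5855
D_3 = 11.4738
D_4 = 13.7342
D_5 = 14.6406
D_6 = 15.6069
D_7 = 16.6370
D_8 = 17.7350
TV_8 = 18.5100/(0.1629−0.0437) = 155.2855
P₀ = Σ Dₜ/(1+r)ᵗ + TV_8/(1+r)^8 = 99.4913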